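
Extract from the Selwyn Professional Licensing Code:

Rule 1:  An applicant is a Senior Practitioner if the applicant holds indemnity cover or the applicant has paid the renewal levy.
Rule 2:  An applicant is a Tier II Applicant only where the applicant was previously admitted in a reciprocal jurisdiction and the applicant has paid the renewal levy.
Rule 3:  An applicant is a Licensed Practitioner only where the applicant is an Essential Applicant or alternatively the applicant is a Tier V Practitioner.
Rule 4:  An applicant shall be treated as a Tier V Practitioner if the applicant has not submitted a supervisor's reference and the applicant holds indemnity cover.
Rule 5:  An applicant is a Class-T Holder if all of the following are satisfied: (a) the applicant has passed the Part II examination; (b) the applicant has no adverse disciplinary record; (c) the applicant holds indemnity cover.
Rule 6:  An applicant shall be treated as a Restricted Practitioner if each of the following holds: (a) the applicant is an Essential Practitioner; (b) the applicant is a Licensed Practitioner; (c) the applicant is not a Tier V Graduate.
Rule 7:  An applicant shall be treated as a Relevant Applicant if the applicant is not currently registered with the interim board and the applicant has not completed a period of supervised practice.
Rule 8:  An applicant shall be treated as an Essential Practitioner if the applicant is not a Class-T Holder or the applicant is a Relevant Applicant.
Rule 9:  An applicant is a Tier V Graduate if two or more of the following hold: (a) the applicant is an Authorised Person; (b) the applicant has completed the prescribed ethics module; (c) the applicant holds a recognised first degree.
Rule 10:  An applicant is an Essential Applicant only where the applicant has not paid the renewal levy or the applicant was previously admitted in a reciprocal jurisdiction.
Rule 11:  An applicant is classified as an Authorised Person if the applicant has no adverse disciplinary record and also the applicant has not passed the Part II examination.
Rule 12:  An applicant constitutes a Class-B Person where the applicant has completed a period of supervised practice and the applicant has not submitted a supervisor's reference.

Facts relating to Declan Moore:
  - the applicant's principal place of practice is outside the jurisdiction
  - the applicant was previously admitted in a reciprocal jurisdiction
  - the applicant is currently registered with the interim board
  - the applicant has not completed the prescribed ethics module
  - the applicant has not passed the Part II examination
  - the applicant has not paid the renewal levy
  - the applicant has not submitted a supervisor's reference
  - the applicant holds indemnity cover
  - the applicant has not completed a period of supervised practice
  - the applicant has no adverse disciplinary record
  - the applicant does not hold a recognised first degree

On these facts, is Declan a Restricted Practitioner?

Yes

rule 5 — Class-T Holder: [the applicant has passed the Part II examination? no] AND [the applicant has no adverse disciplinary record? yes] AND [the applicant holds indemnity cover? yes] → not satisfied.
rule 7 — Relevant Applicant: [the applicant is not currently registered with the interim board? no] AND [the applicant has not completed a period of supervised practice? yes] → not satisfied.
rule 8 — Essential Practitioner: [not a Class-T Holder (rule 5)? yes] OR [Relevant Applicant (rule 7)? no] → satisfied.
rule 10 — Essential Applicant: [the applicant has not paid the renewal levy? yes] OR [the applicant was previously admitted in a reciprocal jurisdiction? yes] → satisfied.
rule 4 — Tier V Practitioner: [the applicant has not submitted a supervisor's reference? yes] AND [the applicant holds indemnity cover? yes] → satisfied.
rule 3 — Licensed Practitioner: [Essential Applicant (rule 10)? yes] OR [Tier V Practitioner (rule 4)? yes] → satisfied.
rule 11 — Authorised Person: [the applicant has no adverse disciplinary record? yes] AND [the applicant has not passed the Part II examination? yes] → satisfied.
rule 9 — Tier V Graduate: Authorised Person (rule 11)? yes; the applicant has completed the prescribed ethics module? no; the applicant holds a recognised first degree? no — 1 of 3 hold (need ≥2) → not satisfied.
rule 6 — Restricted Practitioner: [Essential Practitioner (rule 8)? yes] AND [Licensed Practitioner (rule 3)? yes] AND [not a Tier V Graduate (rule 9)? yes] → satisfied.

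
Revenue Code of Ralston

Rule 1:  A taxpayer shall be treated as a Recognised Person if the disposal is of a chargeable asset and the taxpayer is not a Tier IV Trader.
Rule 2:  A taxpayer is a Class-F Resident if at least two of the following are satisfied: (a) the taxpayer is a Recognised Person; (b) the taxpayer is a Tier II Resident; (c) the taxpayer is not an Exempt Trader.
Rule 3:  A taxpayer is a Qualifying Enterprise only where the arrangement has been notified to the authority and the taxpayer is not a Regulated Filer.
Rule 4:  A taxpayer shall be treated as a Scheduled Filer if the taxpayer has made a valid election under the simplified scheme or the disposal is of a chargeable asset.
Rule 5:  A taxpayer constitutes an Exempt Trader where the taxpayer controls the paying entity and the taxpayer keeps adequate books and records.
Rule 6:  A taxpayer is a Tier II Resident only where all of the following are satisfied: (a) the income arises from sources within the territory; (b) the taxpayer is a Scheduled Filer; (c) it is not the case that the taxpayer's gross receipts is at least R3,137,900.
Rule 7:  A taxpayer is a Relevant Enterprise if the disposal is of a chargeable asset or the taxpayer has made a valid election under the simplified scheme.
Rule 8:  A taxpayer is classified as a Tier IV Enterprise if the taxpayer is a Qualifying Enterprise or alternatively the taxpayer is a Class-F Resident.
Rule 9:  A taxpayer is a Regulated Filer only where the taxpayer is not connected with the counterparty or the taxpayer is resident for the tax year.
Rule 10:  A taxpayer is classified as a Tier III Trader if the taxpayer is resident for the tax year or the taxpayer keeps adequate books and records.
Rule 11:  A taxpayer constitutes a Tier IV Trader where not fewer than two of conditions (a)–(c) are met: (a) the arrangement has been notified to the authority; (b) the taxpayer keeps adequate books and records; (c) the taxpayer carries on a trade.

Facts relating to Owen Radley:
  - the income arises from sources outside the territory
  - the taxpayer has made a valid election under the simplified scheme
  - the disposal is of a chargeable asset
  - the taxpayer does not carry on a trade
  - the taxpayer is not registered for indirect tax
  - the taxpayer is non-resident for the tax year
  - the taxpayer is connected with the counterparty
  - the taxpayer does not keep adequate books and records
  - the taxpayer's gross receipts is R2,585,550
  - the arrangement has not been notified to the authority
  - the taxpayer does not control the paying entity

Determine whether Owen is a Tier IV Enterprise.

rule 9 — Regulated Filer: [the taxpayer is not connected with the counterparty? no] OR [the taxpayer is resident for the tax year? no] → not satisfied.
rule 3 — Qualifying Enterprise: [the arrangement has been notified to the authority? no] AND [not a Regulated Filer (rule 9)? yes] → not satisfied.
rule 11 — Tier IV Trader: the arrangement has been notified to the authority? no; the taxpayer keeps adequate books and records? no; the taxpayer carries on a trade? no — 0 of 3 hold (need ≥2) → not satisfied.
rule 1 — Recognised Person: [the disposal is of a chargeable asset? yes] AND [not a Tier IV Trader (rule 11)? yes] → satisfied.
rule 4 — Scheduled Filer: [the taxpayer has made a valid election under the simplified scheme? yes] OR [the disposal is of a chargeable asset? yes] → satisfied.
rule 6 — Tier II Resident: [the income arises from sources within the territory? no] AND [Scheduled Filer (rule 4)? yes] AND [taxpayer's gross receipts: R2,585,550 ≥ R3,137,900? no, so negated condition yes] → not satisfied.
rule 5 — Exempt Trader: [the taxpayer controls the paying entity? no] AND [the taxpayer keeps adequate books and records? no] → not satisfied.
rule 2 — Class-F Resident: Recognised Person (rule 1)? yes; Tier II Resident (rule 6)? no; not an Exempt Trader (rule 5)? yes — 2 of 3 hold (need ≥2) → satisfied.
rule 8 — Tier IV Enterprise: [Qualifying Enterprise (rule 3)? no] OR [Class-F Resident (rule 2)? yes] → satisfied.

Yes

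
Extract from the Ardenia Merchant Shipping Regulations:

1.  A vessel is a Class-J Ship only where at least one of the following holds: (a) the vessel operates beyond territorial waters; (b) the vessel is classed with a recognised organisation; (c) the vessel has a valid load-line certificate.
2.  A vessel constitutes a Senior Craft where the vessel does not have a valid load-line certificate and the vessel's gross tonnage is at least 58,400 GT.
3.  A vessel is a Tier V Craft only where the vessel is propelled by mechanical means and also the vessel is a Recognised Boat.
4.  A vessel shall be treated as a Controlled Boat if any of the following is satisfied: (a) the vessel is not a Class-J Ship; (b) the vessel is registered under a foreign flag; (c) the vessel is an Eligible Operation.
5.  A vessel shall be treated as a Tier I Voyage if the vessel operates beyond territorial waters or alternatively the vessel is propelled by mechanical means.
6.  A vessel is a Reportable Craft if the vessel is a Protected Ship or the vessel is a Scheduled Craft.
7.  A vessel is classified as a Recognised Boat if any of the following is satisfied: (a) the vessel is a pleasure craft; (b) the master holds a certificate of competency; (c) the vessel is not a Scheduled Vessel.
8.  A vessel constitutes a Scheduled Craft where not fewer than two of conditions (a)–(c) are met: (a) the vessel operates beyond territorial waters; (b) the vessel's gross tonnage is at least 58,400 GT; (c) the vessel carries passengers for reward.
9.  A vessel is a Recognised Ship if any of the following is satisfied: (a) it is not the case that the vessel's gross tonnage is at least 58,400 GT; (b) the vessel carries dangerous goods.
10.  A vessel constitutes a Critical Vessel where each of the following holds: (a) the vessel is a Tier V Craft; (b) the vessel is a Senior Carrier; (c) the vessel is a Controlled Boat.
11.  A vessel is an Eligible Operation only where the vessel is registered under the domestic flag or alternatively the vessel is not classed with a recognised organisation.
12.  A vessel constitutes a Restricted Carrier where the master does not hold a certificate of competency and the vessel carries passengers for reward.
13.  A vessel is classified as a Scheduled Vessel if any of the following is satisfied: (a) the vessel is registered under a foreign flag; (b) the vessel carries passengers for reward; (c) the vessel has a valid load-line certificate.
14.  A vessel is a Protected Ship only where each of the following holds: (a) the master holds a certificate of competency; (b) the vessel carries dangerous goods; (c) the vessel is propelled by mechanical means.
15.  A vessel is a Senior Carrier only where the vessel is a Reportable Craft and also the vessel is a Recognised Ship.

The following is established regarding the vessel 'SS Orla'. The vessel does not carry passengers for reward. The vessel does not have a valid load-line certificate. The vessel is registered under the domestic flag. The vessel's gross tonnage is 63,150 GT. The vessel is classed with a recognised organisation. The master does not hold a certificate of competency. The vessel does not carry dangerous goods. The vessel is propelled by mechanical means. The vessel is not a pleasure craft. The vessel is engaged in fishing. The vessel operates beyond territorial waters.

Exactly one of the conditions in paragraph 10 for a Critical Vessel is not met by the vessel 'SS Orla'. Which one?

Senior Carrier

Under paragraph 13: the vessel is registered under a foreign flag? no; or the vessel carries passengers for reward? no; or the vessel has a valid load-line certificate? no. So the vessel is not a Scheduled Vessel.
Under paragraph 7: the vessel is a pleasure craft? no; or the master holds a certificate of competency? no; or not a Scheduled Vessel (paragraph 13)? yes. So the vessel is a Recognised Boat.
Under paragraph 3: the vessel is propelled by mechanical means? yes; and Recognised Boat (paragraph 7)? yes. So the vessel is a Tier V Craft.
Under paragraph 14: the master holds a certificate of competency? no; and the vessel carries dangerous goods? no; and the vessel is propelled by mechanical means? yes. So the vessel is not a Protected Ship.
Under paragraph 8: the vessel operates beyond territorial waters? yes; vessel's gross tonnage: 63,150 GT ≥ 58,400 GT? yes; the vessel carries passengers for reward? no — 2 of 3 hold (need ≥2) → satisfied.
Under paragraph 6: Protected Ship (paragraph 14)? no; or Scheduled Craft (paragraph 8)? yes. So the vessel is a Reportable Craft.
Under paragraph 9: vessel's gross tonnage: 63,150 GT ≥ 58,400 GT? yes, so negated condition no; or the vessel carries dangerous goods? no. So the vessel is not a Recognised Ship.
Under paragraph 15: Reportable Craft (paragraph 6)? yes; and Recognised Ship (paragraph 9)? no. So the vessel is not a Senior Carrier.
Under paragraph 1: the vessel operates beyond territorial waters? yes; or the vessel is classed with a recognised organisation? yes; or the vessel has a valid load-line certificate? no. So the vessel is a Class-J Ship.
Under paragraph 11: the vessel is registered under the domestic flag? yes; or the vessel is not classed with a recognised organisation? no. So the vessel is an Eligible Operation.
Under paragraph 4: not a Class-J Ship (paragraph 1)? no; or the vessel is registered under a foreign flag? no; or Eligible Operation (paragraph 11)? yes. So the vessel is a Controlled Boat.
Under paragraph 10: Tier V Craft (paragraph 3)? yes; and Senior Carrier (paragraph 15)? no; and Controlled Boat (paragraph 4)? yes. So the vessel is not a Critical Vessel.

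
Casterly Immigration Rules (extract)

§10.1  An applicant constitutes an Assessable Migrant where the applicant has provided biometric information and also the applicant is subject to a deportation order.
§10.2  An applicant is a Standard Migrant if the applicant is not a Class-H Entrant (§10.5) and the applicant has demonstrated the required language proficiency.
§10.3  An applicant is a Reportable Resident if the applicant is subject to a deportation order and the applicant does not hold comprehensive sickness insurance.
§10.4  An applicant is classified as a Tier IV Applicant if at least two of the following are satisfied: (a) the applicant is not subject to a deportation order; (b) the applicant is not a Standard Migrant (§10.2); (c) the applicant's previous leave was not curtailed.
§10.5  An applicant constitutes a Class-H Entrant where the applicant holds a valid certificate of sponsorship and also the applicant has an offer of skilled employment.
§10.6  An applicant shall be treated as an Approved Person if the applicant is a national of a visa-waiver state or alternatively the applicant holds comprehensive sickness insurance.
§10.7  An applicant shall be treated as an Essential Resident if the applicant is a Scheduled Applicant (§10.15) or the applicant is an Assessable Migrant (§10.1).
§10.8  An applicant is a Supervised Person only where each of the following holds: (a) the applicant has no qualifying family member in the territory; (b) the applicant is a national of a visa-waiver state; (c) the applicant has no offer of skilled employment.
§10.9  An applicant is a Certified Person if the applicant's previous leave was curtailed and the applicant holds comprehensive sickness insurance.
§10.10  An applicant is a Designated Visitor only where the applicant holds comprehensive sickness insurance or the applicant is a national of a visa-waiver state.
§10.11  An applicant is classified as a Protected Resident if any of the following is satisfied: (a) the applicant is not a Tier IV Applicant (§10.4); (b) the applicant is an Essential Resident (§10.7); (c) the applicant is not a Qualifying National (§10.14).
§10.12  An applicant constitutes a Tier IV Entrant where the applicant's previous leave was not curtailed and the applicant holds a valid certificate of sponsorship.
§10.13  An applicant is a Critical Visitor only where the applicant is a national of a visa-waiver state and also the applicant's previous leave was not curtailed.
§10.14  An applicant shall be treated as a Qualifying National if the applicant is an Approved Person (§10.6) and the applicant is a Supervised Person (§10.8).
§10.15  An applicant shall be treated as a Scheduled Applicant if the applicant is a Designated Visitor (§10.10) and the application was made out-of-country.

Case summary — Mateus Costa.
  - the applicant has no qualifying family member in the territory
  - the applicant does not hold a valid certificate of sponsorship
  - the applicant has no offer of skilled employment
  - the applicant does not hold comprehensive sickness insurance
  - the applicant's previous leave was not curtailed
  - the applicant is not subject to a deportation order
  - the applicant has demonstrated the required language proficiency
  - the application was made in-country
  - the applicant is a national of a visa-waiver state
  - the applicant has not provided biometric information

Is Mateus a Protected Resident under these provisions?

No

§10.5 — Class-H Entrant: [the applicant holds a valid certificate of sponsorship? no] AND [the applicant has an offer of skilled employment? no] → not satisfied.
§10.2 — Standard Migrant: [not a Class-H Entrant (§10.5)? yes] AND [the applicant has demonstrated the required language proficiency? yes] → satisfied.
§10.4 — Tier IV Applicant: the applicant is not subject to a deportation order? yes; not a Standard Migrant (§10.2)? no; the applicant's previous leave was not curtailed? yes — 2 of 3 hold (need ≥2) → satisfied.
§10.10 — Designated Visitor: [the applicant holds comprehensive sickness insurance? no] OR [the applicant is a national of a visa-waiver state? yes] → satisfied.
§10.15 — Scheduled Applicant: [Designated Visitor (§10.10)? yes] AND [the application was made out-of-country? no] → not satisfied.
§10.1 — Assessable Migrant: [the applicant has provided biometric information? no] AND [the applicant is subject to a deportation order? no] → not satisfied.
§10.7 — Essential Resident: [Scheduled Applicant (§10.15)? no] OR [Assessable Migrant (§10.1)? no] → not satisfied.
§10.6 — Approved Person: [the applicant is a national of a visa-waiver state? yes] OR [the applicant holds comprehensive sickness insurance? no] → satisfied.
§10.8 — Supervised Person: [the applicant has no qualifying family member in the territory? yes] AND [the applicant is a national of a visa-waiver state? yes] AND [the applicant has no offer of skilled employment? yes] → satisfied.
§10.14 — Qualifying National: [Approved Person (§10.6)? yes] AND [Supervised Person (§10.8)? yes] → satisfied.
§10.11 — Protected Resident: [not a Tier IV Applicant (§10.4)? no] OR [Essential Resident (§10.7)? no] OR [not a Qualifying National (§10.14)? no] → not satisfied.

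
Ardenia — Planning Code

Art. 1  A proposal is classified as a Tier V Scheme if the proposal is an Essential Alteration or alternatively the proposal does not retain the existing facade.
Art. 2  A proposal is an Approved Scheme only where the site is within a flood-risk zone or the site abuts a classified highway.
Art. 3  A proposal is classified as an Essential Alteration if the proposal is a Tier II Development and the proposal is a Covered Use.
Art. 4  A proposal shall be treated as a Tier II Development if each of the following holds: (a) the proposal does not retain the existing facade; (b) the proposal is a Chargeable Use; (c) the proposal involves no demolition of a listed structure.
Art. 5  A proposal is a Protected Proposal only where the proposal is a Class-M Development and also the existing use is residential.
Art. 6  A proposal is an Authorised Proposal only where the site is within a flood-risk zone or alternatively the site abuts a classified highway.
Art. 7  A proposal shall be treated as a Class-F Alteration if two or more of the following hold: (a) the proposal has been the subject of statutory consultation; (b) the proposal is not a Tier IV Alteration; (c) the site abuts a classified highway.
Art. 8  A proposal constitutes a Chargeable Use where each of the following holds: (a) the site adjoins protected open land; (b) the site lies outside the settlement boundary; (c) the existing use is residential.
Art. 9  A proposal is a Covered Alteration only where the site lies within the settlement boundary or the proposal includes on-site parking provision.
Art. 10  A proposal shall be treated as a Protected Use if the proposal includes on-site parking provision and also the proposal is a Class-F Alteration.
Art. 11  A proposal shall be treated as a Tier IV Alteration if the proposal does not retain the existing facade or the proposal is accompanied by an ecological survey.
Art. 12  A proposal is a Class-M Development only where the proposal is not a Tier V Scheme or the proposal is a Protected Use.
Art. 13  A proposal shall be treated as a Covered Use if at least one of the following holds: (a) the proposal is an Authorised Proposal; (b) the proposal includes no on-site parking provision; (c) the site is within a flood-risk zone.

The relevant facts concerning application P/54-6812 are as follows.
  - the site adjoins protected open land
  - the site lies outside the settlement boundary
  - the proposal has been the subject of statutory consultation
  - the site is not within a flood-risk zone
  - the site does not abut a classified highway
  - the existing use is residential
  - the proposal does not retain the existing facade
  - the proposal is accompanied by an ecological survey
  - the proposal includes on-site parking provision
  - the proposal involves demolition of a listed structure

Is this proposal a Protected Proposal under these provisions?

No

article 8 — Chargeable Use: [the site adjoins protected open land? yes] AND [the site lies outside the settlement boundary? yes] AND [the existing use is residential? yes] → satisfied.
article 4 — Tier II Development: [the proposal does not retain the existing facade? yes] AND [Chargeable Use (article 8)? yes] AND [the proposal involves no demolition of a listed structure? no] → not satisfied.
article 6 — Authorised Proposal: [the site is within a flood-risk zone? no] OR [the site abuts a classified highway? no] → not satisfied.
article 13 — Covered Use: [Authorised Proposal (article 6)? no] OR [the proposal includes no on-site parking provision? no] OR [the site is within a flood-risk zone? no] → not satisfied.
article 3 — Essential Alteration: [Tier II Development (article 4)? no] AND [Covered Use (article 13)? no] → not satisfied.
article 1 — Tier V Scheme: [Essential Alteration (article 3)? no] OR [the proposal does not retain the existing facade? yes] → satisfied.
article 11 — Tier IV Alteration: [the proposal does not retain the existing facade? yes] OR [the proposal is accompanied by an ecological survey? yes] → satisfied.
article 7 — Class-F Alteration: the proposal has been the subject of statutory consultation? yes; not a Tier IV Alteration (article 11)? no; the site abuts a classified highway? no — 1 of 3 hold (need ≥2) → not satisfied.
article 10 — Protected Use: [the proposal includes on-site parking provision? yes] AND [Class-F Alteration (article 7)? no] → not satisfied.
article 12 — Class-M Development: [not a Tier V Scheme (article 1)? no] OR [Protected Use (article 10)? no] → not satisfied.
article 5 — Protected Proposal: [Class-M Development (article 12)? no] AND [the existing use is residential? yes] → not satisfied.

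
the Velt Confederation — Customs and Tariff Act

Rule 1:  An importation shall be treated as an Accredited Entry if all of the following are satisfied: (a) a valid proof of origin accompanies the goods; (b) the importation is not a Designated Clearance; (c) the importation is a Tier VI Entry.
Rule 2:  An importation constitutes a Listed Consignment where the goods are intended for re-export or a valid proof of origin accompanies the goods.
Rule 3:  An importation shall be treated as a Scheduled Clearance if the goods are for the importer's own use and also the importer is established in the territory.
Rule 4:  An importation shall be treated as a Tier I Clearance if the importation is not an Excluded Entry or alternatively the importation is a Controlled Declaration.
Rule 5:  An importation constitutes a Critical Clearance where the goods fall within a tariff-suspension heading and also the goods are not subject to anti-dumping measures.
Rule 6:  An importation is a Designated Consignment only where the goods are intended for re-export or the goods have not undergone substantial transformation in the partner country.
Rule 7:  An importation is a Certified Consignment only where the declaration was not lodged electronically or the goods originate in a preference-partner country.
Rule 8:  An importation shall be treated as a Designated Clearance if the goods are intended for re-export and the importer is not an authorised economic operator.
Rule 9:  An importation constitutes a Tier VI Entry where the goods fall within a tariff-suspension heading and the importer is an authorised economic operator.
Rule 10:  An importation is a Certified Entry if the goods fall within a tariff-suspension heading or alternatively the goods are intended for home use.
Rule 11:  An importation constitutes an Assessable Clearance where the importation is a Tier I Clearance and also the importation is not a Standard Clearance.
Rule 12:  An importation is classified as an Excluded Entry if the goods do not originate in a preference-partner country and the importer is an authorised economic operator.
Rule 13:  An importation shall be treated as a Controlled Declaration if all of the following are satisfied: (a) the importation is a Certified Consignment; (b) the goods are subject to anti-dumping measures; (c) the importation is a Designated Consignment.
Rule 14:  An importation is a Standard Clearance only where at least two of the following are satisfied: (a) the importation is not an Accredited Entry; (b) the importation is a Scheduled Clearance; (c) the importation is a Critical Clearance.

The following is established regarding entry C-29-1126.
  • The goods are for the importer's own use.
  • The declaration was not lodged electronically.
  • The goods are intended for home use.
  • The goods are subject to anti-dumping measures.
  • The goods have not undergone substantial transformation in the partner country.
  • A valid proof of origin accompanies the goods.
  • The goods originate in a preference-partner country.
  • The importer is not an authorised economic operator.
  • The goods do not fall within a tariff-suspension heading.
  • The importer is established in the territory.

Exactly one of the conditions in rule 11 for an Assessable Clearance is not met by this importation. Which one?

Standard Clearance

rule 12 — Excluded Entry: [the goods do not originate in a preference-partner country? no] AND [the importer is an authorised economic operator? no] → not satisfied.
rule 7 — Certified Consignment: [the declaration was not lodged electronically? yes] OR [the goods originate in a preference-partner country? yes] → satisfied.
rule 6 — Designated Consignment: [the goods are intended for re-export? no] OR [the goods have not undergone substantial transformation in the partner country? yes] → satisfied.
rule 13 — Controlled Declaration: [Certified Consignment (rule 7)? yes] AND [the goods are subject to anti-dumping measures? yes] AND [Designated Consignment (rule 6)? yes] → satisfied.
rule 4 — Tier I Clearance: [not an Excluded Entry (rule 12)? yes] OR [Controlled Declaration (rule 13)? yes] → satisfied.
rule 8 — Designated Clearance: [the goods are intended for re-export? no] AND [the importer is not an authorised economic operator? yes] → not satisfied.
rule 9 — Tier VI Entry: [the goods fall within a tariff-suspension heading? no] AND [the importer is an authorised economic operator? no] → not satisfied.
rule 1 — Accredited Entry: [a valid proof of origin accompanies the goods? yes] AND [not a Designated Clearance (rule 8)? yes] AND [Tier VI Entry (rule 9)? no] → not satisfied.
rule 3 — Scheduled Clearance: [the goods are for the importer's own use? yes] AND [the importer is established in the territory? yes] → satisfied.
rule 5 — Critical Clearance: [the goods fall within a tariff-suspension heading? no] AND [the goods are not subject to anti-dumping measures? no] → not satisfied.
rule 14 — Standard Clearance: not an Accredited Entry (rule 1)? yes; Scheduled Clearance (rule 3)? yes; Critical Clearance (rule 5)? no — 2 of 3 hold (need ≥2) → satisfied.
rule 11 — Assessable Clearance: [Tier I Clearance (rule 4)? yes] AND [not a Standard Clearance (rule 14)? no] → not satisfied.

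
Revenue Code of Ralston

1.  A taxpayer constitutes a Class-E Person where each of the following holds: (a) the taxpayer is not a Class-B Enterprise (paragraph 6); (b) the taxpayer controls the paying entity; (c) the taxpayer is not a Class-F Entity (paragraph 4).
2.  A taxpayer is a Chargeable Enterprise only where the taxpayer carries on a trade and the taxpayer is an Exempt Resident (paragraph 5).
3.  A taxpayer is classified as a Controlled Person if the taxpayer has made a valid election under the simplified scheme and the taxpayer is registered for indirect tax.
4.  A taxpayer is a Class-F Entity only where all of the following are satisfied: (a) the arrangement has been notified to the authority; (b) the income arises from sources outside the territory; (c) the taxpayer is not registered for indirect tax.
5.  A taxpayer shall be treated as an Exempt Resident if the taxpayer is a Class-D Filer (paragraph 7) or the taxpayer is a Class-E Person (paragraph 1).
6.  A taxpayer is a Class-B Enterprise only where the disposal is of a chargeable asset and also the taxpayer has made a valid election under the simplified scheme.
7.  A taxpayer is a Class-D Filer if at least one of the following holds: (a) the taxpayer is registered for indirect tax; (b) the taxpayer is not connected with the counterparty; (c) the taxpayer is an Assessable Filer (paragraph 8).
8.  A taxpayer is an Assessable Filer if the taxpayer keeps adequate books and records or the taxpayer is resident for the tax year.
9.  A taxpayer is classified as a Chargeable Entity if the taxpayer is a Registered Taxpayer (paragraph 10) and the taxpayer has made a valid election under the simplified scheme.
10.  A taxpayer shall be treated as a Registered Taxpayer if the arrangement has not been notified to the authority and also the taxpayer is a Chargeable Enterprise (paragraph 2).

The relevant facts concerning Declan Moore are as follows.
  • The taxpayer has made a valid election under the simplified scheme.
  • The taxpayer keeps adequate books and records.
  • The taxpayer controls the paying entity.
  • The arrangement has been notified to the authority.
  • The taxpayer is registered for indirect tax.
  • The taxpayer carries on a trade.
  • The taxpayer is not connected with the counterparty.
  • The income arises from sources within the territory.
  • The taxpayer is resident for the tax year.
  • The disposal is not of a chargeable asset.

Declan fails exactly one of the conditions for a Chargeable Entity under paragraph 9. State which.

Under paragraph 8: the taxpayer keeps adequate books and records? yes; or the taxpayer is resident for the tax year? yes. So the taxpayer is an Assessable Filer.
Under paragraph 7: the taxpayer is registered for indirect tax? yes; or the taxpayer is not connected with the counterparty? yes; or Assessable Filer (paragraph 8)? yes. So the taxpayer is a Class-D Filer.
Under paragraph 6: the disposal is of a chargeable asset? no; and the taxpayer has made a valid election under the simplified scheme? yes. So the taxpayer is not a Class-B Enterprise.
Under paragraph 4: the arrangement has been notified to the authority? yes; and the income arises from sources outside the territory? no; and the taxpayer is not registered for indirect tax? no. So the taxpayer is not a Class-F Entity.
Under paragraph 1: not a Class-B Enterprise (paragraph 6)? yes; and the taxpayer controls the paying entity? yes; and not a Class-F Entity (paragraph 4)? yes. So the taxpayer is a Class-E Person.
Under paragraph 5: Class-D Filer (paragraph 7)? yes; or Class-E Person (paragraph 1)? yes. So the taxpayer is an Exempt Resident.
Under paragraph 2: the taxpayer carries on a trade? yes; and Exempt Resident (paragraph 5)? yes. So the taxpayer is a Chargeable Enterprise.
Under paragraph 10: the arrangement has not been notified to the authority? no; and Chargeable Enterprise (paragraph 2)? yes. So the taxpayer is not a Registered Taxpayer.
Under paragraph 9: Registered Taxpayer (paragraph 10)? no; and the taxpayer has made a valid election under the simplified scheme? yes. So the taxpayer is not a Chargeable Entity.

Registered Taxpayer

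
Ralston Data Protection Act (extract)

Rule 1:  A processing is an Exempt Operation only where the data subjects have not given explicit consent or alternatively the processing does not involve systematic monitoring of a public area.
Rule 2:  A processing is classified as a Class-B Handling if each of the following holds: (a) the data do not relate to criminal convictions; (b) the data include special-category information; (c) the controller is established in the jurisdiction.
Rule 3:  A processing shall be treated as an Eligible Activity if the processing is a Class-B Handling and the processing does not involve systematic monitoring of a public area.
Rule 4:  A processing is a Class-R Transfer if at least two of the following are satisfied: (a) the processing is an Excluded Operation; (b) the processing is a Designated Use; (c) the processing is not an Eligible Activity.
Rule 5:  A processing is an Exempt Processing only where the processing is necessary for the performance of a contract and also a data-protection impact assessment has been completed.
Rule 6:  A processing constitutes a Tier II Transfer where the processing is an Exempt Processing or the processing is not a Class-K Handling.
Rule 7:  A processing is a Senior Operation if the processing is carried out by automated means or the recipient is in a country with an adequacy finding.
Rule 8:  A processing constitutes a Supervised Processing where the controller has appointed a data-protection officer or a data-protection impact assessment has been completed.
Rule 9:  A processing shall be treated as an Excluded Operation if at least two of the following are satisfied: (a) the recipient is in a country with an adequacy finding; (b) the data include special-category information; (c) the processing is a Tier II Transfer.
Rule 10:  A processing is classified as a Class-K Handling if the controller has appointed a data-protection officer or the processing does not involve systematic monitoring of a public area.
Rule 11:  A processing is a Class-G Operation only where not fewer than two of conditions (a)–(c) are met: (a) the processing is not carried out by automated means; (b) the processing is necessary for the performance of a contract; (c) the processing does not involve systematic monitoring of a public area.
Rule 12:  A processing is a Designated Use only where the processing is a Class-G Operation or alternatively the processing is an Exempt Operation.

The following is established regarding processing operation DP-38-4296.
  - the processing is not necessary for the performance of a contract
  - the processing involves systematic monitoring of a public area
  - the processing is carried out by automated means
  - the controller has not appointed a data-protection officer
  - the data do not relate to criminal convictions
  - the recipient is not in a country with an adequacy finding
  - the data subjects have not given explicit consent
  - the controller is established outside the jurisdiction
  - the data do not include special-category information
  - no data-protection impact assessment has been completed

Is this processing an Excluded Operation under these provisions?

Under rule 5: the processing is necessary for the performance of a contract? no; and a data-protection impact assessment has been completed? no. So the processing is not an Exempt Processing.
Under rule 10: the controller has appointed a data-protection officer? no; or the processing does not involve systematic monitoring of a public area? no. So the processing is not a Class-K Handling.
Under rule 6: Exempt Processing (rule 5)? no; or not a Class-K Handling (rule 10)? yes. So the processing is a Tier II Transfer.
Under rule 9: the recipient is in a country with an adequacy finding? no; the data include special-category information? no; Tier II Transfer (rule 6)? yes — 1 of 3 hold (need ≥2) → not satisfied.

No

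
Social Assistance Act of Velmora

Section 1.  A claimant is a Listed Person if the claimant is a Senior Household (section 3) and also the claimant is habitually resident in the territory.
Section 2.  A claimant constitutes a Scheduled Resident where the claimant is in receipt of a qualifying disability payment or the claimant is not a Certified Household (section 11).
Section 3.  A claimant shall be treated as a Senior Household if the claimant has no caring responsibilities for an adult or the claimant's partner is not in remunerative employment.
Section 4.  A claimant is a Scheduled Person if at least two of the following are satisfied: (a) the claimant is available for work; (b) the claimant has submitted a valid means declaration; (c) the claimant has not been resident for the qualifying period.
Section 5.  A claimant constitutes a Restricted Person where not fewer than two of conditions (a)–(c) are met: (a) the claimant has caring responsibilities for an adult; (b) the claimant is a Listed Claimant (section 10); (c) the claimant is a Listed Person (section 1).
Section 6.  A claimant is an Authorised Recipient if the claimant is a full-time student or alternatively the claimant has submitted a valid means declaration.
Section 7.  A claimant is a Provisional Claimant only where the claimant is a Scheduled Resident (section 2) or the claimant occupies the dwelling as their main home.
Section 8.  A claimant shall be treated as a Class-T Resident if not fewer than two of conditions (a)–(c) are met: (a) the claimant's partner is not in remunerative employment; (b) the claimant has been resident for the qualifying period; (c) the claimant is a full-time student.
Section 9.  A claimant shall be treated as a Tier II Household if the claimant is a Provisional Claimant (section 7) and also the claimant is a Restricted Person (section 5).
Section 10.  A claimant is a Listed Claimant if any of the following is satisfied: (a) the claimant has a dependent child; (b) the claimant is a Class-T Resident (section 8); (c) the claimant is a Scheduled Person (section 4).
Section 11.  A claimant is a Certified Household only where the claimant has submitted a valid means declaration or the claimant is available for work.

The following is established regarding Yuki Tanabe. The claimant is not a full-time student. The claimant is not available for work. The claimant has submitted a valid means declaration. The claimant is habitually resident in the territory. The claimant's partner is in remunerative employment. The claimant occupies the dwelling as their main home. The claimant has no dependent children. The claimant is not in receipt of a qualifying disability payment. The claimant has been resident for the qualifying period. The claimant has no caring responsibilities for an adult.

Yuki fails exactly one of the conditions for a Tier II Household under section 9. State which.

Restricted Person

Under section 11: the claimant has submitted a valid means declaration? yes; or the claimant is available for work? no. So the claimant is a Certified Household.
Under section 2: the claimant is in receipt of a qualifying disability payment? no; or not a Certified Household (section 11)? no. So the claimant is not a Scheduled Resident.
Under section 7: Scheduled Resident (section 2)? no; or the claimant occupies the dwelling as their main home? yes. So the claimant is a Provisional Claimant.
Under section 8: the claimant's partner is not in remunerative employment? no; the claimant has been resident for the qualifying period? yes; the claimant is a full-time student? no — 1 of 3 hold (need ≥2) → not satisfied.
Under section 4: the claimant is available for work? no; the claimant has submitted a valid means declaration? yes; the claimant has not been resident for the qualifying period? no — 1 of 3 hold (need ≥2) → not satisfied.
Under section 10: the claimant has a dependent child? no; or Class-T Resident (section 8)? no; or Scheduled Person (section 4)? no. So the claimant is not a Listed Claimant.
Under section 3: the claimant has no caring responsibilities for an adult? yes; or the claimant's partner is not in remunerative employment? no. So the claimant is a Senior Household.
Under section 1: Senior Household (section 3)? yes; and the claimant is habitually resident in the territory? yes. So the claimant is a Listed Person.
Under section 5: the claimant has caring responsibilities for an adult? no; Listed Claimant (section 10)? no; Listed Person (section 1)? yes — 1 of 3 hold (need ≥2) → not satisfied.
Under section 9: Provisional Claimant (section 7)? yes; and Restricted Person (section 5)? no. So the claimant is not a Tier II Household.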